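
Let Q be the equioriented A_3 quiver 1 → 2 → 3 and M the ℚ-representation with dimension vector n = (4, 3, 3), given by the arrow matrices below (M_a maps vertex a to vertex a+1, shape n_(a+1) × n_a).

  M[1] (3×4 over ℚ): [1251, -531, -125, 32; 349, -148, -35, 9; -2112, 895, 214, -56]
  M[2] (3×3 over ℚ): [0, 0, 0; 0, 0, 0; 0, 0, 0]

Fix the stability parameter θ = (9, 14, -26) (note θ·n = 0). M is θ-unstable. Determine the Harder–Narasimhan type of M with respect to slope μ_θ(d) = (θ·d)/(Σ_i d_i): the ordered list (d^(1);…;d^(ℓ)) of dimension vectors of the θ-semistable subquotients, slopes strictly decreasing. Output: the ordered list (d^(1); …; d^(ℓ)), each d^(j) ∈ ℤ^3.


Barcode: M ≅ I[1,1], I[1,2]^3, I[3,3]^3. HN layers by μ_θ (3 steps, strictly decreasing):
  μ^(1)=14; μ^(2)=9; μ^(3)=-26

((0, 3, 0); (4, 0, 0); (0, 0, 3))


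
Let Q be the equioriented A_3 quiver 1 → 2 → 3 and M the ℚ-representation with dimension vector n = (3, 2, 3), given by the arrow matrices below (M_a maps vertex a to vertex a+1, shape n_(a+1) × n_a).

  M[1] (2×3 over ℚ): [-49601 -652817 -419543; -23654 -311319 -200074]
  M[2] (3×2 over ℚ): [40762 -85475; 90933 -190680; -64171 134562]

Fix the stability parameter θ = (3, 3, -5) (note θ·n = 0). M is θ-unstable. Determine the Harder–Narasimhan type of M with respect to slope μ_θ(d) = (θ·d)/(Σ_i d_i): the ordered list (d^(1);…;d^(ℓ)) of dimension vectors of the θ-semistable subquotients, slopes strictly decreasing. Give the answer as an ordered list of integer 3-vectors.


Barcode: M ≅ I[1,1], I[1,3]^2, I[3,3]. HN layers by μ_θ (3 steps, strictly decreasing):
  μ^(1)=3; μ^(2)=1/3; μ^(3)=-5

((1, 0, 0); (2, 2, 2); (0, 0, 1))


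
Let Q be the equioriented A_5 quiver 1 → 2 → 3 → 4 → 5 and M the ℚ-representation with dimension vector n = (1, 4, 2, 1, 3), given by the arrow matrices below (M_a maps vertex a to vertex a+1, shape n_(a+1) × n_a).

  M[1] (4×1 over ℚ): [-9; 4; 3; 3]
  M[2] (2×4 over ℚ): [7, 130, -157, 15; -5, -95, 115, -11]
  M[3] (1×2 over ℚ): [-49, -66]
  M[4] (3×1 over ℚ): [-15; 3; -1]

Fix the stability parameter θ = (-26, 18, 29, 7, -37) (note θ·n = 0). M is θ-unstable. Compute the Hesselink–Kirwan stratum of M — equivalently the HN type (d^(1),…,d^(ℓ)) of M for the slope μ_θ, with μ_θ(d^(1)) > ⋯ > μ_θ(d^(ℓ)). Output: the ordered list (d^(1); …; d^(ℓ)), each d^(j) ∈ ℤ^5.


Via rank(M_{q-1}∘⋯∘M_p): M ≅ I[1,5], I[2,2]^2, I[2,3], I[5,5]^2.
μ_θ-semistable layers: μ^(1)=29; μ^(2)=18; μ^(3)=17/4; μ^(4)=-26; μ^(5)=-37

((0, 0, 1, 0, 0); (0, 3, 0, 0, 0); (0, 1, 1, 1, 1); (1, 0, 0, 0, 0); (0, 0, 0, 0, 2))


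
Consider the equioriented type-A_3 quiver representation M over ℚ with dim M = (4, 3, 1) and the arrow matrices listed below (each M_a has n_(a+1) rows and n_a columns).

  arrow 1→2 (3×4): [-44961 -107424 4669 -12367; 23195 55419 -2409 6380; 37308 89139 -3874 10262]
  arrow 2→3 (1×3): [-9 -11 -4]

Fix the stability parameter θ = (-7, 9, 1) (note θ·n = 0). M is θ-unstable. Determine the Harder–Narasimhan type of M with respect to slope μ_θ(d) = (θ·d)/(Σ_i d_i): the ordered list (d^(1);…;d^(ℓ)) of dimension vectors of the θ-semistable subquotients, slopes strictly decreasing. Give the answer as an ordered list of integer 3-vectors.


Interval decomposition of M: I[1,1], I[1,2]^2, I[1,3].
HN type (ℓ=3): μ^(1)=9; μ^(2)=5; μ^(3)=-7

((0, 2, 0); (0, 1, 1); (4, 0, 0))


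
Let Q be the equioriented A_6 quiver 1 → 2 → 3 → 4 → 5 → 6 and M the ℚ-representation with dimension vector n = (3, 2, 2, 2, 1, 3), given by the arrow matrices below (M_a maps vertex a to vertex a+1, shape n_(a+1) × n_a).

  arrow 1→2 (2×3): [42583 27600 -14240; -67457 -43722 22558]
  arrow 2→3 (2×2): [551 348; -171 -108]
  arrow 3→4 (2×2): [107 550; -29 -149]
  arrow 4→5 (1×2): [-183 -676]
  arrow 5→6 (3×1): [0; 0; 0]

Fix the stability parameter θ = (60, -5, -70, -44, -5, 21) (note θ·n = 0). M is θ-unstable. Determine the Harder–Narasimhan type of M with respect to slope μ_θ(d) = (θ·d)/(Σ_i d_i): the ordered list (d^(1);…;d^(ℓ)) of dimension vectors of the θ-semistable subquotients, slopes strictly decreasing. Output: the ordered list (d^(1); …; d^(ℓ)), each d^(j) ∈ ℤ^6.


Via rank(M_{q-1}∘⋯∘M_p): M ≅ I[1,1], I[1,2], I[1,5], I[3,4], I[6,6]^3.
μ_θ-semistable layers: μ^(1)=60; μ^(2)=55/2; μ^(3)=21; μ^(4)=-5; μ^(5)=-59/4; μ^(6)=-44; μ^(7)=-70

((1, 0, 0, 0, 0, 0); (1, 1, 0, 0, 0, 0); (0, 0, 0, 0, 0, 3); (0, 0, 0, 0, 1, 0); (1, 1, 1, 1, 0, 0); (0, 0, 0, 1, 0, 0); (0, 0, 1, 0, 0, 0))


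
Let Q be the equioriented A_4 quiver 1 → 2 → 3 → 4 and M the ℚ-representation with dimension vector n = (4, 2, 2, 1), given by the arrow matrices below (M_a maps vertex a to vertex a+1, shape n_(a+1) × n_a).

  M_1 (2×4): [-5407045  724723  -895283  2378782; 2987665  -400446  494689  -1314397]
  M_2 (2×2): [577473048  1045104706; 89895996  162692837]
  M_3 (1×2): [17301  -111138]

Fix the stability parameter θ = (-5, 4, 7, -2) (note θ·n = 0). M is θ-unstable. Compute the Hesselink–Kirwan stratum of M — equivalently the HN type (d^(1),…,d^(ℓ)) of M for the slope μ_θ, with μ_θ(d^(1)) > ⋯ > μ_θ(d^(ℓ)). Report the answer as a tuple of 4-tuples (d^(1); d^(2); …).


Interval decomposition of M: I[1,1]^2, I[1,2], I[1,3], I[3,4].
HN type (ℓ=4): μ^(1)=7; μ^(2)=4; μ^(3)=5/2; μ^(4)=-5

((0, 0, 1, 0); (0, 2, 0, 0); (0, 0, 1, 1); (4, 0, 0, 0))


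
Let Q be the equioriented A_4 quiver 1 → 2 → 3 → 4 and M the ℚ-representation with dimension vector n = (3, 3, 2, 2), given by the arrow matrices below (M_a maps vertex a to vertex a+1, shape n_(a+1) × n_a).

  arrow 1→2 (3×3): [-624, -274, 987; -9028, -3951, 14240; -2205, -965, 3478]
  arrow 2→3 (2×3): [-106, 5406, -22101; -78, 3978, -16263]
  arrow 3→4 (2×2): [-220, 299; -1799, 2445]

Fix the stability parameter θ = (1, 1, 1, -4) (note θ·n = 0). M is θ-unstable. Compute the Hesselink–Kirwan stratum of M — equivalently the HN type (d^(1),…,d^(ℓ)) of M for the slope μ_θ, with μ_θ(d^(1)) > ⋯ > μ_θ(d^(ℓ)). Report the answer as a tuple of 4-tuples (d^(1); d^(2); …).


Via rank(M_{q-1}∘⋯∘M_p): M ≅ I[1,2]^2, I[1,4], I[3,4].
μ_θ-semistable layers: μ^(1)=1; μ^(2)=-1/4; μ^(3)=-3/2

((2, 2, 0, 0); (1, 1, 1, 1); (0, 0, 1, 1))


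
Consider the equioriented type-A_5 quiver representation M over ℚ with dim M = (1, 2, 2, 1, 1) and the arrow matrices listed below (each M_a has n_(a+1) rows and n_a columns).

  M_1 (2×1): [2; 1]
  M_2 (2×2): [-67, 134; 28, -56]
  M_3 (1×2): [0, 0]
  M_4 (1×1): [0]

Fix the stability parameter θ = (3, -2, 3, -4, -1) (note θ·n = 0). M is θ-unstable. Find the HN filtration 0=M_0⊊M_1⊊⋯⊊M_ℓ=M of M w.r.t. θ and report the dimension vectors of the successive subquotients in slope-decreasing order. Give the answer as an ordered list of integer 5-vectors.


Barcode: M ≅ I[1,2], I[2,3], I[3,3], I[4,4], I[5,5]. HN layers by μ_θ (5 steps, strictly decreasing):
  μ^(1)=3; μ^(2)=1/2; μ^(3)=-1; μ^(4)=-2; μ^(5)=-4

((0, 0, 2, 0, 0); (1, 1, 0, 0, 0); (0, 0, 0, 0, 1); (0, 1, 0, 0, 0); (0, 0, 0, 1, 0))


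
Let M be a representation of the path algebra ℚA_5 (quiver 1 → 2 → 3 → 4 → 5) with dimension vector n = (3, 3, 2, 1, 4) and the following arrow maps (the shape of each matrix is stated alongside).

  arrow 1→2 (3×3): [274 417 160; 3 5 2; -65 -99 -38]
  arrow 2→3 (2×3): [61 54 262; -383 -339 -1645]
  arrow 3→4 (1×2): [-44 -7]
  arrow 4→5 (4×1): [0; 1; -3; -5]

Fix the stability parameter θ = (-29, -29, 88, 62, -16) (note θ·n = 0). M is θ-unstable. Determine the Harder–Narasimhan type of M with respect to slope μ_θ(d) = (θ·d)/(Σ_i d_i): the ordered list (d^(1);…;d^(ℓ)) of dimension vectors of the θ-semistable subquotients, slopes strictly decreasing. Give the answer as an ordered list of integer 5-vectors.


Via rank(M_{q-1}∘⋯∘M_p): M ≅ I[1,1], I[1,2], I[1,5], I[2,3], I[5,5]^3.
μ_θ-semistable layers: μ^(1)=88; μ^(2)=134/3; μ^(3)=-16; μ^(4)=-29

((0, 0, 1, 0, 0); (0, 0, 1, 1, 1); (0, 0, 0, 0, 3); (3, 3, 0, 0, 0))


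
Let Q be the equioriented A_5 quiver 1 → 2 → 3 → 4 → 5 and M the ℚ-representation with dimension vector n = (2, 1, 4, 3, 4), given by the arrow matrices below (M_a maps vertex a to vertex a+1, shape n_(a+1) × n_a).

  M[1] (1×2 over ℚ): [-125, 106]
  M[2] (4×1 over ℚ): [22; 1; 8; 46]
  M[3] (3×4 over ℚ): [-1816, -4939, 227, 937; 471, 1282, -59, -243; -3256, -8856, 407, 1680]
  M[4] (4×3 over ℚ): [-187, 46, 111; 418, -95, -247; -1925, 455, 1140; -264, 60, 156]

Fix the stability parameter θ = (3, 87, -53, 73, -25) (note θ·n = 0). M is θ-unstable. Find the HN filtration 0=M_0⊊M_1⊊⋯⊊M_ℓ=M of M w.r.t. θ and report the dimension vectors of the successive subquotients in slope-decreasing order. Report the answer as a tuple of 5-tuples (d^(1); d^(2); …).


Barcode: M ≅ I[1,1], I[1,5], I[3,3], I[3,4], I[3,5], I[5,5]^2. HN layers by μ_θ (6 steps, strictly decreasing):
  μ^(1)=73; μ^(2)=24; μ^(3)=17; μ^(4)=3; μ^(5)=-25; μ^(6)=-53

((0, 0, 0, 1, 0); (0, 0, 0, 2, 2); (0, 1, 1, 0, 0); (2, 0, 0, 0, 0); (0, 0, 0, 0, 2); (0, 0, 3, 0, 0))


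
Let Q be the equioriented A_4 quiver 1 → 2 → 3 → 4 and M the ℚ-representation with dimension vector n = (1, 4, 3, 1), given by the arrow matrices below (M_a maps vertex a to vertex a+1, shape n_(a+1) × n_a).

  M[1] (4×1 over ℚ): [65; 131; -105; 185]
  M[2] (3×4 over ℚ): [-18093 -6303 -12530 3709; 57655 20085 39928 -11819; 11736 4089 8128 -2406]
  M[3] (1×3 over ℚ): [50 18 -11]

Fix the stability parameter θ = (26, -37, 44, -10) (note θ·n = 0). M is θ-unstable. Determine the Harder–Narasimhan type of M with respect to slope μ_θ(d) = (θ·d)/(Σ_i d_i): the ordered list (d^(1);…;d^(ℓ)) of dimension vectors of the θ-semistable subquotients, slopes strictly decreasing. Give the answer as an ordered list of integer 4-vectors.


Via rank(M_{q-1}∘⋯∘M_p): M ≅ I[1,4], I[2,2], I[2,3]^2.
μ_θ-semistable layers: μ^(1)=44; μ^(2)=17; μ^(3)=-11/2; μ^(4)=-37

((0, 0, 2, 0); (0, 0, 1, 1); (1, 1, 0, 0); (0, 3, 0, 0))


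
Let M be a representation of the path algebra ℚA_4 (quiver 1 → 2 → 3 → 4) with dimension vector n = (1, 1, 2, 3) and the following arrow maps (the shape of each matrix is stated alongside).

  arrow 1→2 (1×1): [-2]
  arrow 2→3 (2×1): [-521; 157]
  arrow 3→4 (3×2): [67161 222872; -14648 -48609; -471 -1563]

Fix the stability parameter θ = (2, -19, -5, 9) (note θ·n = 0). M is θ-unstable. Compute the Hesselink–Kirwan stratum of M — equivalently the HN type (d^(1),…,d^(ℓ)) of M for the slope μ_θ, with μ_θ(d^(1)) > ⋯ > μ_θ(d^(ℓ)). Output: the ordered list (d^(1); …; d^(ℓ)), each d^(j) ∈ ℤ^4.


Barcode: M ≅ I[1,4], I[3,4], I[4,4]. HN layers by μ_θ (3 steps, strictly decreasing):
  μ^(1)=9; μ^(2)=-5; μ^(3)=-17/2

((0, 0, 0, 3); (0, 0, 2, 0); (1, 1, 0, 0))


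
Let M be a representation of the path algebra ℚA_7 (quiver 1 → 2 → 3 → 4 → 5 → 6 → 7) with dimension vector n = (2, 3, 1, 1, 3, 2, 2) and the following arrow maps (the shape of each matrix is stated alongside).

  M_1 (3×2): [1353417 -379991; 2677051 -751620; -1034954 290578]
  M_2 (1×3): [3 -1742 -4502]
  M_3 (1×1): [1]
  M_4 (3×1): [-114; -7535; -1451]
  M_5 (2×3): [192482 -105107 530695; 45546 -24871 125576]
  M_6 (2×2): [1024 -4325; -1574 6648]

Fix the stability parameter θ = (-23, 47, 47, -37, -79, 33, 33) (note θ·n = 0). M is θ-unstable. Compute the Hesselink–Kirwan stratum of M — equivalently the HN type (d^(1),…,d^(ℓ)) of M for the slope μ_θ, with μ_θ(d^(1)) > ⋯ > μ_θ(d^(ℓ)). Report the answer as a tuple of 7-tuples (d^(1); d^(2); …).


Barcode: M ≅ I[1,2], I[1,7], I[2,2], I[5,5], I[5,7]. HN layers by μ_θ (5 steps, strictly decreasing):
  μ^(1)=47; μ^(2)=33; μ^(3)=-11/2; μ^(4)=-23; μ^(5)=-79

((0, 2, 0, 0, 0, 0, 0); (0, 0, 0, 0, 0, 2, 2); (0, 1, 1, 1, 1, 0, 0); (2, 0, 0, 0, 0, 0, 0); (0, 0, 0, 0, 2, 0, 0))


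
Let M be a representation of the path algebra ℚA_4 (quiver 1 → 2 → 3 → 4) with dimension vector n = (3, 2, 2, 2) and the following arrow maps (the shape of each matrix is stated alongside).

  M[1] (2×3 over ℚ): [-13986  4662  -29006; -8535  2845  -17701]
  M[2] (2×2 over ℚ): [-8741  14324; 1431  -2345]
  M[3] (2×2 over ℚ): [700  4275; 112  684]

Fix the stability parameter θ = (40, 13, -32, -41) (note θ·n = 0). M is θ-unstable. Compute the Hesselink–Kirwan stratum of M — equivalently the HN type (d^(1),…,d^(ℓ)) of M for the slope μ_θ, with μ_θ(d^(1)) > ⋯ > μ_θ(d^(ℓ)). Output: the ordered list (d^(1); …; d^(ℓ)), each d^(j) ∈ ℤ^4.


Via rank(M_{q-1}∘⋯∘M_p): M ≅ I[1,1], I[1,3], I[1,4], I[4,4].
μ_θ-semistable layers: μ^(1)=40; μ^(2)=7; μ^(3)=-5; μ^(4)=-41

((1, 0, 0, 0); (1, 1, 1, 0); (1, 1, 1, 1); (0, 0, 0, 1))


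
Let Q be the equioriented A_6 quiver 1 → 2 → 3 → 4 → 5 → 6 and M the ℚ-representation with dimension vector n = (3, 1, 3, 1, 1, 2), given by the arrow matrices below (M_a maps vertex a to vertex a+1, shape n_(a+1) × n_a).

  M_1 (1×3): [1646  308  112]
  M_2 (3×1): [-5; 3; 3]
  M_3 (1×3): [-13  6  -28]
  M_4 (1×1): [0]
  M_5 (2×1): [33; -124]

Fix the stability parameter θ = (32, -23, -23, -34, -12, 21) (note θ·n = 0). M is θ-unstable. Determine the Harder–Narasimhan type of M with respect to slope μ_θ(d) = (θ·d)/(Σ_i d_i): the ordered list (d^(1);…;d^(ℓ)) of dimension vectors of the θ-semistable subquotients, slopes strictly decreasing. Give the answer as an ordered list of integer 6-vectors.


Via rank(M_{q-1}∘⋯∘M_p): M ≅ I[1,1]^2, I[1,4], I[3,3]^2, I[5,6], I[6,6].
μ_θ-semistable layers: μ^(1)=32; μ^(2)=21; μ^(3)=-12; μ^(4)=-23

((2, 0, 0, 0, 0, 0); (0, 0, 0, 0, 0, 2); (1, 1, 1, 1, 1, 0); (0, 0, 2, 0, 0, 0))


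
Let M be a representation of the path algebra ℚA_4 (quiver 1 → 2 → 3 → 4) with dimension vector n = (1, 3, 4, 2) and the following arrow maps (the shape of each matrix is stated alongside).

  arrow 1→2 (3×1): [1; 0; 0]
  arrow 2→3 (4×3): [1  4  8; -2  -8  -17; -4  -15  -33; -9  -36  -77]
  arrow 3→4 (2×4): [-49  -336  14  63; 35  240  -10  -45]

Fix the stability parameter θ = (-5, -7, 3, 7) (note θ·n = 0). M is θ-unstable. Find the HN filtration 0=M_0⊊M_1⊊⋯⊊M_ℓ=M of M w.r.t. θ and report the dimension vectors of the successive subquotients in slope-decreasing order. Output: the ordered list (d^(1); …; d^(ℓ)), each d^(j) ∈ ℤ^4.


Via rank(M_{q-1}∘⋯∘M_p): M ≅ I[1,3], I[2,3], I[2,4], I[3,3], I[4,4].
μ_θ-semistable layers: μ^(1)=7; μ^(2)=3; μ^(3)=-6; μ^(4)=-7

((0, 0, 0, 2); (0, 0, 4, 0); (1, 1, 0, 0); (0, 2, 0, 0))


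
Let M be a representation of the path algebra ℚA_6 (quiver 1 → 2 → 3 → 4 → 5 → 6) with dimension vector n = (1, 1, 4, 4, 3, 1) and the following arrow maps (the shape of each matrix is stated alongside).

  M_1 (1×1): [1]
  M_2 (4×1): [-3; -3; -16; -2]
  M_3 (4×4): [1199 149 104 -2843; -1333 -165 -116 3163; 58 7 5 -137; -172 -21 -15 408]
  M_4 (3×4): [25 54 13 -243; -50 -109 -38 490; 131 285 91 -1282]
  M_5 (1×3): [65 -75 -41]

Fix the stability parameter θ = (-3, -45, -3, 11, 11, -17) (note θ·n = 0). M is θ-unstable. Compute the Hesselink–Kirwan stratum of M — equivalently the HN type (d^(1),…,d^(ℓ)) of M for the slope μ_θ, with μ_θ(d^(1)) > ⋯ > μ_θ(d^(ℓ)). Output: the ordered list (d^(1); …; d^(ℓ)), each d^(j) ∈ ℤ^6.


Interval decomposition of M: I[1,6], I[3,4], I[3,5]^2.
HN type (ℓ=4): μ^(1)=11; μ^(2)=5/3; μ^(3)=-3; μ^(4)=-24

((0, 0, 0, 3, 2, 0); (0, 0, 0, 1, 1, 1); (0, 0, 4, 0, 0, 0); (1, 1, 0, 0, 0, 0))


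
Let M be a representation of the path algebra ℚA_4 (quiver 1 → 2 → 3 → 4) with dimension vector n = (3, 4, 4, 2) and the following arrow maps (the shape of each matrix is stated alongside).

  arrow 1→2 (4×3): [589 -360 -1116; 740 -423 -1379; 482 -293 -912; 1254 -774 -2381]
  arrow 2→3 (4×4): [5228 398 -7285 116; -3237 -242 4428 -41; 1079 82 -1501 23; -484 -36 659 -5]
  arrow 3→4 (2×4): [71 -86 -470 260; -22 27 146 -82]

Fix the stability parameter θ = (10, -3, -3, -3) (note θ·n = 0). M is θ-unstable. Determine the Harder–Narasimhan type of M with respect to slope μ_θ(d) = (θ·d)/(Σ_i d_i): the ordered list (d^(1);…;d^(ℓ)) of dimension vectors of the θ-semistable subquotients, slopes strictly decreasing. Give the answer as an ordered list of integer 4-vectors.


Via rank(M_{q-1}∘⋯∘M_p): M ≅ I[1,3], I[1,4]^2, I[2,3].
μ_θ-semistable layers: μ^(1)=4/3; μ^(2)=1/4; μ^(3)=-3

((1, 1, 1, 0); (2, 2, 2, 2); (0, 1, 1, 0))


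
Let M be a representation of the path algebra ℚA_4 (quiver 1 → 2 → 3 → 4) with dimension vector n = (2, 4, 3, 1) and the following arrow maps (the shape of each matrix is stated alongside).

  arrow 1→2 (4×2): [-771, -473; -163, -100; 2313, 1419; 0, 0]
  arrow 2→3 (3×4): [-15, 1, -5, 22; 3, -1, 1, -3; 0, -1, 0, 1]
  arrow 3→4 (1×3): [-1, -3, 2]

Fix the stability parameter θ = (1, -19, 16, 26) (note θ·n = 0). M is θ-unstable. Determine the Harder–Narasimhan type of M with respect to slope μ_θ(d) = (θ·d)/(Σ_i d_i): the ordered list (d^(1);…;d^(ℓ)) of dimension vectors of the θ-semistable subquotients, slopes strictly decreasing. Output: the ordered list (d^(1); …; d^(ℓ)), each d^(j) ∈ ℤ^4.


Barcode: M ≅ I[1,2], I[1,3], I[2,3], I[2,4]. HN layers by μ_θ (4 steps, strictly decreasing):
  μ^(1)=26; μ^(2)=16; μ^(3)=-9; μ^(4)=-19

((0, 0, 0, 1); (0, 0, 3, 0); (2, 2, 0, 0); (0, 2, 0, 0))


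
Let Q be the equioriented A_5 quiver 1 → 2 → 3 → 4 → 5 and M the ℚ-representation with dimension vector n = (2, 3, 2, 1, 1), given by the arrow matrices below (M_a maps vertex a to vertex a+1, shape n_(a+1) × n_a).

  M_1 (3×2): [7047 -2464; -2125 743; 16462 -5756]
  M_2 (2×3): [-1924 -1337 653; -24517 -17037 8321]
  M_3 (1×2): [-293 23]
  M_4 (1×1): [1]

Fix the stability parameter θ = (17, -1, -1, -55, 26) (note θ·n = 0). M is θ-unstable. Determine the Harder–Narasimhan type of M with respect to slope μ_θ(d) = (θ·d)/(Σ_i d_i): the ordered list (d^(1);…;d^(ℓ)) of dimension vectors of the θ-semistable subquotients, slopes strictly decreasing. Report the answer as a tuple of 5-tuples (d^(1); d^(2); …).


Via rank(M_{q-1}∘⋯∘M_p): M ≅ I[1,3], I[1,5], I[2,2].
μ_θ-semistable layers: μ^(1)=26; μ^(2)=5; μ^(3)=-1; μ^(4)=-10

((0, 0, 0, 0, 1); (1, 1, 1, 0, 0); (0, 1, 0, 0, 0); (1, 1, 1, 1, 0))


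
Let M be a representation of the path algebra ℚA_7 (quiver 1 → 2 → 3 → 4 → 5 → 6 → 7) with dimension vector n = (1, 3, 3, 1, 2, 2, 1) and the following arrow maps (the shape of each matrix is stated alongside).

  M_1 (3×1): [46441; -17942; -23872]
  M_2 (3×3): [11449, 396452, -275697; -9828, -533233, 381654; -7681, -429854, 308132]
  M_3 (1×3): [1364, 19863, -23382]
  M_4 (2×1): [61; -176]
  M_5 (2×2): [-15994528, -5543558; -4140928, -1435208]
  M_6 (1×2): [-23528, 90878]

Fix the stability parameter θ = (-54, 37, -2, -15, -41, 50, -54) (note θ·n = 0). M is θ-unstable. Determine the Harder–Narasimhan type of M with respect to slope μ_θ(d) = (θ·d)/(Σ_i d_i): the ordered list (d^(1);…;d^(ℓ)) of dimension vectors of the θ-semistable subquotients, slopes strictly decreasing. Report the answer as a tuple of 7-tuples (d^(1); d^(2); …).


Via rank(M_{q-1}∘⋯∘M_p): M ≅ I[1,3], I[2,3], I[2,5], I[5,6], I[6,7].
μ_θ-semistable layers: μ^(1)=50; μ^(2)=35/2; μ^(3)=-2; μ^(4)=-21/4; μ^(5)=-41; μ^(6)=-54

((0, 0, 0, 0, 0, 1, 0); (0, 2, 2, 0, 0, 0, 0); (0, 0, 0, 0, 0, 1, 1); (0, 1, 1, 1, 1, 0, 0); (0, 0, 0, 0, 1, 0, 0); (1, 0, 0, 0, 0, 0, 0))


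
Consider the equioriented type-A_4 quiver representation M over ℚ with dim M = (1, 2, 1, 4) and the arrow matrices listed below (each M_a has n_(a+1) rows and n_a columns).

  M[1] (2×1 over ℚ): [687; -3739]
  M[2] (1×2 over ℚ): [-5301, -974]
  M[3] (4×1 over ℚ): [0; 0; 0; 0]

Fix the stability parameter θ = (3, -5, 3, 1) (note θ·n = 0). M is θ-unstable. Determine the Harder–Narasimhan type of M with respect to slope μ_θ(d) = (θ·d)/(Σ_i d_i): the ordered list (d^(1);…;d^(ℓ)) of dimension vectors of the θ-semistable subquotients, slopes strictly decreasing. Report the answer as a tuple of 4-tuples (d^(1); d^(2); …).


Interval decomposition of M: I[1,3], I[2,2], I[4,4]^4.
HN type (ℓ=4): μ^(1)=3; μ^(2)=1; μ^(3)=-1; μ^(4)=-5

((0, 0, 1, 0); (0, 0, 0, 4); (1, 1, 0, 0); (0, 1, 0, 0))


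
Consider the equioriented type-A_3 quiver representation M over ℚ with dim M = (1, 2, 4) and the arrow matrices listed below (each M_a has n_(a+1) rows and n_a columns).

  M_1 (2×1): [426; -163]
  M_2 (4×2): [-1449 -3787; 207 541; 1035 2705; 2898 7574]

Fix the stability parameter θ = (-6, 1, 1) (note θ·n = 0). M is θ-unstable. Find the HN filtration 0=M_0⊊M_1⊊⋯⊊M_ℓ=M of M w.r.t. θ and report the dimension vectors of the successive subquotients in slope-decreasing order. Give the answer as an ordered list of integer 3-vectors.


Via rank(M_{q-1}∘⋯∘M_p): M ≅ I[1,3], I[2,2], I[3,3]^3.
μ_θ-semistable layers: μ^(1)=1; μ^(2)=-6

((0, 2, 4); (1, 0, 0))


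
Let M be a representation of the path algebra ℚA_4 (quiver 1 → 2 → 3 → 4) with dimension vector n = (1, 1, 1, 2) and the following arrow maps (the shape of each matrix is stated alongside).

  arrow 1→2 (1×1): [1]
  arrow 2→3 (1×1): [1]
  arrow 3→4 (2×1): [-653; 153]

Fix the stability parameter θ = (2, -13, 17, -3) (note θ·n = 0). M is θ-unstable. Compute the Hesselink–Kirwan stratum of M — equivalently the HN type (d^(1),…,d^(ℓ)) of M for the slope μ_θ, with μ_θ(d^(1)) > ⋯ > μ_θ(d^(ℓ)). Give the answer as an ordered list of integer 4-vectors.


Via rank(M_{q-1}∘⋯∘M_p): M ≅ I[1,4], I[4,4].
μ_θ-semistable layers: μ^(1)=7; μ^(2)=-3; μ^(3)=-11/2

((0, 0, 1, 1); (0, 0, 0, 1); (1, 1, 0, 0))


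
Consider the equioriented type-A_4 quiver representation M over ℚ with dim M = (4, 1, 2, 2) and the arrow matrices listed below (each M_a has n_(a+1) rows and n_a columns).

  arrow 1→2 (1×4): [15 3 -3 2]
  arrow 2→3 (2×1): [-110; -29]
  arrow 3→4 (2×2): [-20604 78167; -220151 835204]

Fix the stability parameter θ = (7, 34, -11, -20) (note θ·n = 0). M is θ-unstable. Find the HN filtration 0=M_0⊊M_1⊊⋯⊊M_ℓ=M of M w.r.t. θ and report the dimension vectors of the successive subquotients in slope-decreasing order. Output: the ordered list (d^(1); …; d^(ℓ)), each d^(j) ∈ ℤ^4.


Barcode: M ≅ I[1,1]^3, I[1,4], I[3,4]. HN layers by μ_θ (3 steps, strictly decreasing):
  μ^(1)=7; μ^(2)=5/2; μ^(3)=-31/2

((3, 0, 0, 0); (1, 1, 1, 1); (0, 0, 1, 1))


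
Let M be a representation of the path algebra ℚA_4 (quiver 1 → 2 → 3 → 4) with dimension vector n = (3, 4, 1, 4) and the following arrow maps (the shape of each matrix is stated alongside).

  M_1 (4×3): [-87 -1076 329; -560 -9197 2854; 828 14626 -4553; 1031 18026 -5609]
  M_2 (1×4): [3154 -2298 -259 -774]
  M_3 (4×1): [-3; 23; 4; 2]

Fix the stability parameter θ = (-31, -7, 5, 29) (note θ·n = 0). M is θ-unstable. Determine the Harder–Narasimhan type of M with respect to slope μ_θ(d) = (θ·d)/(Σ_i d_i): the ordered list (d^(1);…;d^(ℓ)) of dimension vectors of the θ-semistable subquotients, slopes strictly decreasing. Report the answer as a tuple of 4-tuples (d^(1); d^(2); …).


Barcode: M ≅ I[1,2]^2, I[1,4], I[2,2], I[4,4]^3. HN layers by μ_θ (4 steps, strictly decreasing):
  μ^(1)=29; μ^(2)=5; μ^(3)=-7; μ^(4)=-31

((0, 0, 0, 4); (0, 0, 1, 0); (0, 4, 0, 0); (3, 0, 0, 0))


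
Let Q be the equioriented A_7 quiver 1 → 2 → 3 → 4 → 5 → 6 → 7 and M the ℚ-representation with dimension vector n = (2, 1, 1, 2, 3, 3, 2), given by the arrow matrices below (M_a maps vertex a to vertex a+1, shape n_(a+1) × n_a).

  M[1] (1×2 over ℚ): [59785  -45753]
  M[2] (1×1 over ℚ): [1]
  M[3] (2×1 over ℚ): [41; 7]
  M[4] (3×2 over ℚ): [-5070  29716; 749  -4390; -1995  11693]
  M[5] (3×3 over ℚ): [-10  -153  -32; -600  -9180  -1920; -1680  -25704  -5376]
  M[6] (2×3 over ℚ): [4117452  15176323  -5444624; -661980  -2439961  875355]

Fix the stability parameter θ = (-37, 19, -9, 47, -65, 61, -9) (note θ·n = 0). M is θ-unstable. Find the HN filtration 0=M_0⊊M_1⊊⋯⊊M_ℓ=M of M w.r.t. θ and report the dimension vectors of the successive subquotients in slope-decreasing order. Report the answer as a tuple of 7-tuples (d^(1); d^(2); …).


Interval decomposition of M: I[1,1], I[1,6], I[4,5], I[5,5], I[6,7]^2.
HN type (ℓ=6): μ^(1)=61; μ^(2)=26; μ^(3)=-2; μ^(4)=-9; μ^(5)=-37; μ^(6)=-65

((0, 0, 0, 0, 0, 1, 0); (0, 0, 0, 0, 0, 2, 2); (0, 1, 1, 1, 1, 0, 0); (0, 0, 0, 1, 1, 0, 0); (2, 0, 0, 0, 0, 0, 0); (0, 0, 0, 0, 1, 0, 0))


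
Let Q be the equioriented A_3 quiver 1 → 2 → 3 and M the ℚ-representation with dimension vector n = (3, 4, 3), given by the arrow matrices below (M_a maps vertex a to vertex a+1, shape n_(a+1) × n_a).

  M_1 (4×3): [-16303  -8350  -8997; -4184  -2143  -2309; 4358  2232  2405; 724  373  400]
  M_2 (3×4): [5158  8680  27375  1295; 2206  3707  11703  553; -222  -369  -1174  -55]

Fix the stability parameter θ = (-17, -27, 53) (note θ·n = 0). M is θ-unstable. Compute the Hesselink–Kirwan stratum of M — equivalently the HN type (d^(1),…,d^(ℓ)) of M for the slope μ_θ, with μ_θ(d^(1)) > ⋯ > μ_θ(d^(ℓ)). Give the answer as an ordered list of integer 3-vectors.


Barcode: M ≅ I[1,2], I[1,3]^2, I[2,3]. HN layers by μ_θ (3 steps, strictly decreasing):
  μ^(1)=53; μ^(2)=-22; μ^(3)=-27

((0, 0, 3); (3, 3, 0); (0, 1, 0))


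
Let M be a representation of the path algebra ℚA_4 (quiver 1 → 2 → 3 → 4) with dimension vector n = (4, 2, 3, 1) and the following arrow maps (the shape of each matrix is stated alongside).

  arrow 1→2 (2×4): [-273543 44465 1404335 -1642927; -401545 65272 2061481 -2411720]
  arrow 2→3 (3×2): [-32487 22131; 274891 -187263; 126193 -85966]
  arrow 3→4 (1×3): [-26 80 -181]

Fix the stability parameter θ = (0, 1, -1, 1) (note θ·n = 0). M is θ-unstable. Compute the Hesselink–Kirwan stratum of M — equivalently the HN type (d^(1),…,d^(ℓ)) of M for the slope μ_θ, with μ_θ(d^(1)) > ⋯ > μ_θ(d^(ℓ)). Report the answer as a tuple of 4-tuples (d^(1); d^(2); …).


Interval decomposition of M: I[1,1]^2, I[1,3], I[1,4], I[3,3].
HN type (ℓ=3): μ^(1)=1; μ^(2)=0; μ^(3)=-1

((0, 0, 0, 1); (4, 2, 2, 0); (0, 0, 1, 0))


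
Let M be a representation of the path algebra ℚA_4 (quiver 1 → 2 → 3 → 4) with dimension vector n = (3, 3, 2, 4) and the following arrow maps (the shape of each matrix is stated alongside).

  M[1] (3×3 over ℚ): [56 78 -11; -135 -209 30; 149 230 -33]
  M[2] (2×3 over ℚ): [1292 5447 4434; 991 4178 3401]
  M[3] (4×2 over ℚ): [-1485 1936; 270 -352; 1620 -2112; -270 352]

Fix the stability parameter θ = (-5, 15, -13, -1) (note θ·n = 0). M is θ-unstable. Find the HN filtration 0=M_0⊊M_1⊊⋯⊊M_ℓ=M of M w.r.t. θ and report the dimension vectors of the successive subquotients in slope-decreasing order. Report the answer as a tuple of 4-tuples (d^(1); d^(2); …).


Barcode: M ≅ I[1,2], I[1,3], I[1,4], I[4,4]^3. HN layers by μ_θ (5 steps, strictly decreasing):
  μ^(1)=15; μ^(2)=1; μ^(3)=1/3; μ^(4)=-1; μ^(5)=-5

((0, 1, 0, 0); (0, 1, 1, 0); (0, 1, 1, 1); (0, 0, 0, 3); (3, 0, 0, 0))


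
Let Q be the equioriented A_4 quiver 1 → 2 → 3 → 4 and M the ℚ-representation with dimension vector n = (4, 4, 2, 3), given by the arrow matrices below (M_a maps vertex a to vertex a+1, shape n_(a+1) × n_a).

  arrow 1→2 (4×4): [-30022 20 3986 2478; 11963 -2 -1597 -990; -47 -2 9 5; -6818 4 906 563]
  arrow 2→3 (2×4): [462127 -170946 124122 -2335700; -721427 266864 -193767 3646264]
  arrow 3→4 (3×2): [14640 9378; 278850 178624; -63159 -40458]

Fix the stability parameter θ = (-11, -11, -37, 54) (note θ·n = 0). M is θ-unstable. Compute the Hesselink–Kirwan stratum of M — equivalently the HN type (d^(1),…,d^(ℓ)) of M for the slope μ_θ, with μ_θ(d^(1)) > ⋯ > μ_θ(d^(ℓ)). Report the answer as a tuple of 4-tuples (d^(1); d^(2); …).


Barcode: M ≅ I[1,1], I[1,2], I[1,4]^2, I[2,2], I[4,4]. HN layers by μ_θ (3 steps, strictly decreasing):
  μ^(1)=54; μ^(2)=-11; μ^(3)=-59/3

((0, 0, 0, 3); (2, 2, 0, 0); (2, 2, 2, 0))


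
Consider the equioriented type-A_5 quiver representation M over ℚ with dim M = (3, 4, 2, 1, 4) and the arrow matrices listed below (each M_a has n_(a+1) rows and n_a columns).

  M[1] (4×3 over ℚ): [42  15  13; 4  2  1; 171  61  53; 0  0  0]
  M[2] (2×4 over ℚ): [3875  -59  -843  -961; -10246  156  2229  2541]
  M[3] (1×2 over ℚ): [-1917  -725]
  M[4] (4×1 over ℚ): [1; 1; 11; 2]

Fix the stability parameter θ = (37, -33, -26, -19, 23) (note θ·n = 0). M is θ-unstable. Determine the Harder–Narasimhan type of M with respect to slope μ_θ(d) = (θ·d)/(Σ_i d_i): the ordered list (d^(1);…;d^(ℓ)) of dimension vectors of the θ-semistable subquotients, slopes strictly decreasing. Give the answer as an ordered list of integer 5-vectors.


Interval decomposition of M: I[1,2], I[1,3], I[1,5], I[2,2], I[5,5]^3.
HN type (ℓ=5): μ^(1)=23; μ^(2)=2; μ^(3)=-22/3; μ^(4)=-41/4; μ^(5)=-33

((0, 0, 0, 0, 4); (1, 1, 0, 0, 0); (1, 1, 1, 0, 0); (1, 1, 1, 1, 0); (0, 1, 0, 0, 0))


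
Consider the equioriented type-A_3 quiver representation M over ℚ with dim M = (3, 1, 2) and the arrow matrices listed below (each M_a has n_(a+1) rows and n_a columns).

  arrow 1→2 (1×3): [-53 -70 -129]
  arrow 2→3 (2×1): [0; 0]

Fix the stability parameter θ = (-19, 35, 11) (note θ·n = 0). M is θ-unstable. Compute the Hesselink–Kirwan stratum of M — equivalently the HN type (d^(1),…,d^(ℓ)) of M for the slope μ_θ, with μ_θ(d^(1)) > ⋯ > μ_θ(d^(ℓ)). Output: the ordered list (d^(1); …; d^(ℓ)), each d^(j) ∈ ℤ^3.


Barcode: M ≅ I[1,1]^2, I[1,2], I[3,3]^2. HN layers by μ_θ (3 steps, strictly decreasing):
  μ^(1)=35; μ^(2)=11; μ^(3)=-19

((0, 1, 0); (0, 0, 2); (3, 0, 0))


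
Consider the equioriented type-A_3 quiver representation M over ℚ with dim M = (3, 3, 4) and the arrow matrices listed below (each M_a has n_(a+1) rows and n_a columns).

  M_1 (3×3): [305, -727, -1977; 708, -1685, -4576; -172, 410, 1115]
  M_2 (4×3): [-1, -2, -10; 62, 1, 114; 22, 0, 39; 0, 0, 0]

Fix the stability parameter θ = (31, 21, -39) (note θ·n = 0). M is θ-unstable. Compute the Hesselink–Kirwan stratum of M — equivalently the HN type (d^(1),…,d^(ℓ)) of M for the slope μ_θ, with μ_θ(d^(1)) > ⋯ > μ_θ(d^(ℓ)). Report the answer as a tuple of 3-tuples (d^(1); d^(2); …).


Via rank(M_{q-1}∘⋯∘M_p): M ≅ I[1,3]^3, I[3,3].
μ_θ-semistable layers: μ^(1)=13/3; μ^(2)=-39

((3, 3, 3); (0, 0, 1))


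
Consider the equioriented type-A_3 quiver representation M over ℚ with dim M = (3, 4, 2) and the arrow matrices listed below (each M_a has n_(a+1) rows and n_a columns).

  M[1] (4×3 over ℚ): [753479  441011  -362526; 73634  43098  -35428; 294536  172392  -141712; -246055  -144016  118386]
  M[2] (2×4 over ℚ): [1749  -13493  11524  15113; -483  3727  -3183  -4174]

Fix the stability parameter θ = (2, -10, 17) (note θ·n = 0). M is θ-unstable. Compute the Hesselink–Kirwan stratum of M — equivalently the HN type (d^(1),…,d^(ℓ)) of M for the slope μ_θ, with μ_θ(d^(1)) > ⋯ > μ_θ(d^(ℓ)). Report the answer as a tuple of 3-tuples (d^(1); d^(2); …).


Interval decomposition of M: I[1,1], I[1,3]^2, I[2,2]^2.
HN type (ℓ=4): μ^(1)=17; μ^(2)=2; μ^(3)=-4; μ^(4)=-10

((0, 0, 2); (1, 0, 0); (2, 2, 0); (0, 2, 0))


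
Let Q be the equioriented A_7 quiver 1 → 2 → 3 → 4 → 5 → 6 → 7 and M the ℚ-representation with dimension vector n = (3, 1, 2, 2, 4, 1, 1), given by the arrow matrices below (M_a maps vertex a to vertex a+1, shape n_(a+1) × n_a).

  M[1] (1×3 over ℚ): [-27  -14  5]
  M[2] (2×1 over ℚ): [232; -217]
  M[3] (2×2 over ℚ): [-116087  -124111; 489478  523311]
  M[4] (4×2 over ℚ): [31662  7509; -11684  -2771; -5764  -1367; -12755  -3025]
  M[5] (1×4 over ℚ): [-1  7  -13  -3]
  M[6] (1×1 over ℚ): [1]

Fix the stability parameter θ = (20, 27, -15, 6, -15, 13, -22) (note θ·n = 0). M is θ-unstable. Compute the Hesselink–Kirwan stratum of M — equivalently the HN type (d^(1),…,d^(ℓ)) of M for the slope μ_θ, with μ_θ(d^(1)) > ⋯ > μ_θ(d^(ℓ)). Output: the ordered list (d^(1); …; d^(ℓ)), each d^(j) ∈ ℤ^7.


Barcode: M ≅ I[1,1]^2, I[1,7], I[3,5], I[5,5]^2. HN layers by μ_θ (4 steps, strictly decreasing):
  μ^(1)=20; μ^(2)=2; μ^(3)=-9/2; μ^(4)=-15

((2, 0, 0, 0, 0, 0, 0); (1, 1, 1, 1, 1, 1, 1); (0, 0, 0, 1, 1, 0, 0); (0, 0, 1, 0, 2, 0, 0))


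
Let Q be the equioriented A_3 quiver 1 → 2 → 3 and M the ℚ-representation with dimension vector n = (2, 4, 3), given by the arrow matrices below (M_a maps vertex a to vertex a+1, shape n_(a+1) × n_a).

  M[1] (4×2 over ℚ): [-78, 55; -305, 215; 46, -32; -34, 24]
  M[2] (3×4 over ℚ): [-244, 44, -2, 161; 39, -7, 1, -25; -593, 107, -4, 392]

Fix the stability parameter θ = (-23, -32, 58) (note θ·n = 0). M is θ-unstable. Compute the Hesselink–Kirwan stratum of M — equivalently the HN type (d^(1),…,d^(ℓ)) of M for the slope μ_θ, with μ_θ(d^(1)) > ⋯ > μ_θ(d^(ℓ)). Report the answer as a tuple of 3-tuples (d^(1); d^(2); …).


Barcode: M ≅ I[1,3]^2, I[2,2], I[2,3]. HN layers by μ_θ (3 steps, strictly decreasing):
  μ^(1)=58; μ^(2)=-55/2; μ^(3)=-32

((0, 0, 3); (2, 2, 0); (0, 2, 0))


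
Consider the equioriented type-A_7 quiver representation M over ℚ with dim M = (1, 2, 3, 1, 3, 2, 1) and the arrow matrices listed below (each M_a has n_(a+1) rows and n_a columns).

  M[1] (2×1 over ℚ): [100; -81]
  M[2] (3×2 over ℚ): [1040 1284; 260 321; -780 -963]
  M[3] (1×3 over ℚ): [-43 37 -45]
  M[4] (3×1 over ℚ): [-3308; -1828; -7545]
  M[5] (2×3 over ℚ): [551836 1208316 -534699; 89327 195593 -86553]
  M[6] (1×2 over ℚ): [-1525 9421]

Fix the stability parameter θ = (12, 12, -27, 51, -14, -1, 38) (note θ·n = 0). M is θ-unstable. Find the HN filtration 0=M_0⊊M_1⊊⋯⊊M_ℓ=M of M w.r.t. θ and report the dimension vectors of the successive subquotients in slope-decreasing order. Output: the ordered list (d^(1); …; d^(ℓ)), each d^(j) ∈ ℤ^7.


Via rank(M_{q-1}∘⋯∘M_p): M ≅ I[1,3], I[2,2], I[3,3], I[3,7], I[5,5], I[5,6].
μ_θ-semistable layers: μ^(1)=38; μ^(2)=12; μ^(3)=-1; μ^(4)=-14; μ^(5)=-27

((0, 0, 0, 0, 0, 0, 1); (0, 1, 0, 1, 1, 1, 0); (1, 1, 1, 0, 0, 1, 0); (0, 0, 0, 0, 2, 0, 0); (0, 0, 2, 0, 0, 0, 0))


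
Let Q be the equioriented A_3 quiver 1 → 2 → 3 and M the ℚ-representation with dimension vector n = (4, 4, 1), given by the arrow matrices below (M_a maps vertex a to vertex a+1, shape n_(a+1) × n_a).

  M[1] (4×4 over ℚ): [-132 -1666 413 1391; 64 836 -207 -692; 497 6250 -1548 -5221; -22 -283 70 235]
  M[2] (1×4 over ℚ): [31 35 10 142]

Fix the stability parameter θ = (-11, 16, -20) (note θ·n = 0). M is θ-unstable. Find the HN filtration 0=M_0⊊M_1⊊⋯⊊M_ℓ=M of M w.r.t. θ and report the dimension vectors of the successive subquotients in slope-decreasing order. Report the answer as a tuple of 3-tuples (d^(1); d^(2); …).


Interval decomposition of M: I[1,2]^3, I[1,3].
HN type (ℓ=3): μ^(1)=16; μ^(2)=-2; μ^(3)=-11

((0, 3, 0); (0, 1, 1); (4, 0, 0))


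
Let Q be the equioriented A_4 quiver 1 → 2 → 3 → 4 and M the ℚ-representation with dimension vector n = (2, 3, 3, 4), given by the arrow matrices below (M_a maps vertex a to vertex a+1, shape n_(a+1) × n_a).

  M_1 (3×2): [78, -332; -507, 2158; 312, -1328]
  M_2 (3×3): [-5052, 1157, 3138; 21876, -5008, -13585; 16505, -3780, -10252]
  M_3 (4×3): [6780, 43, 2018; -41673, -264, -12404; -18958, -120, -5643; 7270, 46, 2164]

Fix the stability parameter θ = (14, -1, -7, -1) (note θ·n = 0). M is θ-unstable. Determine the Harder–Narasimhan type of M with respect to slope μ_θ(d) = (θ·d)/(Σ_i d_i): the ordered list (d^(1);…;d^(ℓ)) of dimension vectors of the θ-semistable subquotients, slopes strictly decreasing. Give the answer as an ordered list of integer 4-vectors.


Interval decomposition of M: I[1,1], I[1,4], I[2,4]^2, I[4,4].
HN type (ℓ=4): μ^(1)=14; μ^(2)=5/4; μ^(3)=-1; μ^(4)=-4

((1, 0, 0, 0); (1, 1, 1, 1); (0, 0, 0, 3); (0, 2, 2, 0))


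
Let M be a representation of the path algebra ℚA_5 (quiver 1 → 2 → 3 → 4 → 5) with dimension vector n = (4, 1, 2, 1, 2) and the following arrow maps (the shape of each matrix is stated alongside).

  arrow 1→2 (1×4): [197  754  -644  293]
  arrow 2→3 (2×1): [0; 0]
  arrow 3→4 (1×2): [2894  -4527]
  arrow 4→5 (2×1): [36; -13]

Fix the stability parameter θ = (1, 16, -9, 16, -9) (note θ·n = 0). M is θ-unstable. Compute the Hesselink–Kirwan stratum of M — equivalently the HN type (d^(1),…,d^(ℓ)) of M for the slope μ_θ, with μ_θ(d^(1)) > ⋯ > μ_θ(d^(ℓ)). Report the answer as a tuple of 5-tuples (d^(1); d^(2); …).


Interval decomposition of M: I[1,1]^3, I[1,2], I[3,3], I[3,5], I[5,5].
HN type (ℓ=4): μ^(1)=16; μ^(2)=7/2; μ^(3)=1; μ^(4)=-9

((0, 1, 0, 0, 0); (0, 0, 0, 1, 1); (4, 0, 0, 0, 0); (0, 0, 2, 0, 1))


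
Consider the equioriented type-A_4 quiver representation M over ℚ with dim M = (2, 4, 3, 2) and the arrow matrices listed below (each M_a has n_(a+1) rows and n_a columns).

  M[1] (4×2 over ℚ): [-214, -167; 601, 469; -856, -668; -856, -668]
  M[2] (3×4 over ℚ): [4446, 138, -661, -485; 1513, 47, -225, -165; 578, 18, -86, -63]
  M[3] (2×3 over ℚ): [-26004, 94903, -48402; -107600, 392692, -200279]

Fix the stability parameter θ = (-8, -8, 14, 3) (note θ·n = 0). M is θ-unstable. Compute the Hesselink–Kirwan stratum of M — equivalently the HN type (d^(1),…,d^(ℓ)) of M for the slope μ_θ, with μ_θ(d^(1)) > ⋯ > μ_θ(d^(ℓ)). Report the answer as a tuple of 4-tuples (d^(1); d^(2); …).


Barcode: M ≅ I[1,2], I[1,4], I[2,3], I[2,4]. HN layers by μ_θ (3 steps, strictly decreasing):
  μ^(1)=14; μ^(2)=17/2; μ^(3)=-8

((0, 0, 1, 0); (0, 0, 2, 2); (2, 4, 0, 0))


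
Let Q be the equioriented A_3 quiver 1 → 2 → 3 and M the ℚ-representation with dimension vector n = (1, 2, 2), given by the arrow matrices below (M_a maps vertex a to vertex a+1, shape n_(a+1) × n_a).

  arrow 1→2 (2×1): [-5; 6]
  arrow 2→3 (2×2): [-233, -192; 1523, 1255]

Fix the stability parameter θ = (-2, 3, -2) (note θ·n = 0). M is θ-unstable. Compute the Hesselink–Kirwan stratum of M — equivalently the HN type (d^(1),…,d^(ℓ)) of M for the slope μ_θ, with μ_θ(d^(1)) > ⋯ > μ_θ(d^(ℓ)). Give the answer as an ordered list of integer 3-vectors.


Interval decomposition of M: I[1,3], I[2,3].
HN type (ℓ=2): μ^(1)=1/2; μ^(2)=-2

((0, 2, 2); (1, 0, 0))


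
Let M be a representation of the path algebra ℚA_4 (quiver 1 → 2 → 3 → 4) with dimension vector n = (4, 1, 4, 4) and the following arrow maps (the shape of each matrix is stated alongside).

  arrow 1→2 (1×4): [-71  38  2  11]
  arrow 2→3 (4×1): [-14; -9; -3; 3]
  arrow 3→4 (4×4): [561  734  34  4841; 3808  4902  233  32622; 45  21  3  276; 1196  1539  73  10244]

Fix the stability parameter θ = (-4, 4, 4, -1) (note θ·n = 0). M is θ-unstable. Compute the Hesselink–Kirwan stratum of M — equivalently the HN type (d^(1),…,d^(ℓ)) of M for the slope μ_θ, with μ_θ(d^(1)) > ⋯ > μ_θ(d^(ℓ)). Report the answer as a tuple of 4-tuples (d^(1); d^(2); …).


Interval decomposition of M: I[1,1]^3, I[1,4], I[3,4]^3.
HN type (ℓ=3): μ^(1)=7/3; μ^(2)=3/2; μ^(3)=-4

((0, 1, 1, 1); (0, 0, 3, 3); (4, 0, 0, 0))


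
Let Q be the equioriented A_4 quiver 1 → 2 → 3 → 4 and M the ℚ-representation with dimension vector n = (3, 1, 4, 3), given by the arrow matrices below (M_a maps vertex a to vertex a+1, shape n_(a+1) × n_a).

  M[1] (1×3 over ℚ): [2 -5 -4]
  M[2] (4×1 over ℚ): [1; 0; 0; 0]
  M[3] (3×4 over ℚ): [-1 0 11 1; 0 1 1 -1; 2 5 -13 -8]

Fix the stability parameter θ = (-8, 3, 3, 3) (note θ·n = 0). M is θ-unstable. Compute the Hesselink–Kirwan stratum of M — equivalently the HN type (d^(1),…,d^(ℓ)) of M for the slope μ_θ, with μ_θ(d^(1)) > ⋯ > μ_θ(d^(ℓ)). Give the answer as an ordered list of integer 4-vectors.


Interval decomposition of M: I[1,1]^2, I[1,4], I[3,3], I[3,4]^2.
HN type (ℓ=2): μ^(1)=3; μ^(2)=-8

((0, 1, 4, 3); (3, 0, 0, 0))
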